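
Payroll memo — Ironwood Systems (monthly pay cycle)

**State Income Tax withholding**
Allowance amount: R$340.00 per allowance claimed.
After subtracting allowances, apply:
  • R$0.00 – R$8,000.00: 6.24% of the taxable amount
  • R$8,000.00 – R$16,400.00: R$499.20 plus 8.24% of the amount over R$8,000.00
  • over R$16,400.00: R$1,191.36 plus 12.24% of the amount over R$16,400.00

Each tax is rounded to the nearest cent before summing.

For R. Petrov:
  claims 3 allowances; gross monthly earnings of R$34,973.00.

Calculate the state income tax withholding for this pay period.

R$3,339.85

State Income Tax: taxable = R$34,973.00 − 3×R$340.00 = R$33,953.00
  R$1,191.36 + 12.24% × (R$33,953.00 − R$16,400.00) = R$1,191.36 + 12.24% × R$17,553.00 = R$3,339.85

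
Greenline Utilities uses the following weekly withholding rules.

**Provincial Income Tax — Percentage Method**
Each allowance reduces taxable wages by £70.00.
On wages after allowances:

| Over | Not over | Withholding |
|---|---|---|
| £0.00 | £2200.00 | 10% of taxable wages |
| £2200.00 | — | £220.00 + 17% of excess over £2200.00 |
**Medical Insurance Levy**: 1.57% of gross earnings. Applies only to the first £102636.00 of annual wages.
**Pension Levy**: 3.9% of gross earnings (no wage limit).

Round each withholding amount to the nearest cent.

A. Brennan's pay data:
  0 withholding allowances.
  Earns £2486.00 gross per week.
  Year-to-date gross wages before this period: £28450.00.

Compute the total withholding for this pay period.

£404.60

Provincial Income Tax: taxable = £2486.00
  £220.00 + 17% × (£2486.00 − £2200.00) = £220.00 + 17% × £286.00 = £268.62
Medical Insurance Levy: 1.57% × £2486.00 = £39.03
Pension Levy: 3.9% × £2486.00 = £96.95
Total: £268.62 + £39.03 + £96.95 = £404.60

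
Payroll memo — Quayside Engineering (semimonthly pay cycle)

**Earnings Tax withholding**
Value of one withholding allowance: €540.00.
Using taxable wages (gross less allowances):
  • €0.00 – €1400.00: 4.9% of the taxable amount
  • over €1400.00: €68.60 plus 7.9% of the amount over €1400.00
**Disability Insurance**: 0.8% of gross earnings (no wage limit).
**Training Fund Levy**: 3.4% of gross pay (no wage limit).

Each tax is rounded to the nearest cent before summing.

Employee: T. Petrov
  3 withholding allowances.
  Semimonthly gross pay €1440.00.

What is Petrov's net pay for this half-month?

Earnings Tax: taxable = €1440.00 − 3×€540.00 = €-180.00
  Taxable ≤ 0 → €0.00
Disability Insurance: 0.8% × €1440.00 = €11.52
Training Fund Levy: 3.4% × €1440.00 = €48.96
Total withheld: €0.00 + €11.52 + €48.96 = €60.48
Net pay: €1440.00 − €60.48 = €1379.52

€1379.52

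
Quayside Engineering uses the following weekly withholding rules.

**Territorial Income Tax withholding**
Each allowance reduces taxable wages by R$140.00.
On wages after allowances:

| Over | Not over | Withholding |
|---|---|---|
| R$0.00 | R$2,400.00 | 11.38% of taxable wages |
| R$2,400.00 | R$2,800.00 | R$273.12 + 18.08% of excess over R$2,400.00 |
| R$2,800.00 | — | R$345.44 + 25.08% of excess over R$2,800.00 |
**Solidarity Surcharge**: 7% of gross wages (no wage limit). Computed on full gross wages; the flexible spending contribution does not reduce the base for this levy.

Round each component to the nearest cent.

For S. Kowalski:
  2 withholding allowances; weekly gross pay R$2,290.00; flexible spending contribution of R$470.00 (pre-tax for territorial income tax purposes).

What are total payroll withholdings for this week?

R$335.55

Territorial Income Tax: taxable = R$2,290.00 − R$470.00 − 2×R$140.00 = R$1,540.00
  11.38% × R$1,540.00 = R$175.25
Solidarity Surcharge: 7% × R$2,290.00 = R$160.30
Total: R$175.25 + R$160.30 = R$335.55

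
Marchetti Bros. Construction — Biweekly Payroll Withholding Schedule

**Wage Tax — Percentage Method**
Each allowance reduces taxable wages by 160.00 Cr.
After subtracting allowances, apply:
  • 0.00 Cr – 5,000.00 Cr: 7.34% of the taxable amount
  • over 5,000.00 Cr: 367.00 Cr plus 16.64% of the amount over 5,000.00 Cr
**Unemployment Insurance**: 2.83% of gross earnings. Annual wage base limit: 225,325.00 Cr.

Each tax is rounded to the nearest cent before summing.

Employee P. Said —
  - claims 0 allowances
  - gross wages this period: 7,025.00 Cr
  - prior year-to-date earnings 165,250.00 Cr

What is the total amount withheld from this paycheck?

902.77 Cr

Wage Tax: taxable = 7,025.00 Cr
  367.00 Cr + 16.64% × (7,025.00 Cr − 5,000.00 Cr) = 367.00 Cr + 16.64% × 2,025.00 Cr = 703.96 Cr
Unemployment Insurance: 2.83% × 7,025.00 Cr = 198.81 Cr
Total: 703.96 Cr + 198.81 Cr = 902.77 Cr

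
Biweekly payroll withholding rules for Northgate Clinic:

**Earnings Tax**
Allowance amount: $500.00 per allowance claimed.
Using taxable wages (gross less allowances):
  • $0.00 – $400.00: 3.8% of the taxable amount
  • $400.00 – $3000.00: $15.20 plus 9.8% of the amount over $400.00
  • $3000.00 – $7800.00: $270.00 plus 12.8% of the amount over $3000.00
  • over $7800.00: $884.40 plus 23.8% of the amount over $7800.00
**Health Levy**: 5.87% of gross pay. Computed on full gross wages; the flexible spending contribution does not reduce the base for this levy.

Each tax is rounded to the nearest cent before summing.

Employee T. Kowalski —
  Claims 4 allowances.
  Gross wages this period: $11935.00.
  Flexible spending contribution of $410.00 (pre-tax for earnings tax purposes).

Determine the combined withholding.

$1995.53

Earnings Tax: taxable = $11935.00 − $410.00 − 4×$500.00 = $9525.00
  $884.40 + 23.8% × ($9525.00 − $7800.00) = $884.40 + 23.8% × $1725.00 = $1294.95
Health Levy: 5.87% × $11935.00 = $700.58
Total: $1294.95 + $700.58 = $1995.53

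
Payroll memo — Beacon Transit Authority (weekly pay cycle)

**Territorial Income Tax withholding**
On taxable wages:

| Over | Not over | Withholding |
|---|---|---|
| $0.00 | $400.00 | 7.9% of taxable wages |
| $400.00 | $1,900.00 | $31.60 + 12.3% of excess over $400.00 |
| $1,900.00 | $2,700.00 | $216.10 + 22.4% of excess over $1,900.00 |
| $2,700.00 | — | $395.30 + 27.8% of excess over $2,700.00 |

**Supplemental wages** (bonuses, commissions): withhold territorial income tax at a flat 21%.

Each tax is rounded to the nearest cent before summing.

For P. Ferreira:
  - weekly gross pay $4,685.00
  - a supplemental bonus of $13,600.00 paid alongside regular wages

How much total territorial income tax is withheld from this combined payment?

Territorial Income Tax: taxable = $4,685.00
  $395.30 + 27.8% × ($4,685.00 − $2,700.00) = $395.30 + 27.8% × $1,985.00 = $947.13
Supplemental (21% flat on bonus): 21% × $13,600.00 = $2,856.00
Total territorial income tax: $947.13 + $2,856.00 = $3,803.13

$3,803.13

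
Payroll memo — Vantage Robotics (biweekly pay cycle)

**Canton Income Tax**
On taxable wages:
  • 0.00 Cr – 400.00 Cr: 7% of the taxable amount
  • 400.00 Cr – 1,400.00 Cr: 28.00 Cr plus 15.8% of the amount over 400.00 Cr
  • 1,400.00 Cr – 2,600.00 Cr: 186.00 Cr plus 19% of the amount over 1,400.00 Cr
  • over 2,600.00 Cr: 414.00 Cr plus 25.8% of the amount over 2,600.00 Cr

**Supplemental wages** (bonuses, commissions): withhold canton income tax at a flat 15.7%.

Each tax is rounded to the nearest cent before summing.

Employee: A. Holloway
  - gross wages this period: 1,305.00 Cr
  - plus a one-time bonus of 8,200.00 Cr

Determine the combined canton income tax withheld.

1,458.39 Cr

Canton Income Tax: taxable = 1,305.00 Cr
  28.00 Cr + 15.8% × (1,305.00 Cr − 400.00 Cr) = 28.00 Cr + 15.8% × 905.00 Cr = 170.99 Cr
Supplemental (15.7% flat on bonus): 15.7% × 8,200.00 Cr = 1,287.40 Cr
Total canton income tax: 170.99 Cr + 1,287.40 Cr = 1,458.39 Cr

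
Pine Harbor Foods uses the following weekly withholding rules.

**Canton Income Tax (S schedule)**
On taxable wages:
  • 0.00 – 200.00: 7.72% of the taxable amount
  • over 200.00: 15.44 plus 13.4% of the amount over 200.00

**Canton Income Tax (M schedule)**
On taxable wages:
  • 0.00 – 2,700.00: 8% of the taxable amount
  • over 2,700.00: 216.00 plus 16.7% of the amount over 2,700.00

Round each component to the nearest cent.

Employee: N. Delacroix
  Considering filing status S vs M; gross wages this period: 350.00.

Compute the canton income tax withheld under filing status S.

35.54

Canton Income Tax (S): taxable = 350.00
  15.44 + 13.4% × (350.00 − 200.00) = 15.44 + 13.4% × 150.00 = 35.54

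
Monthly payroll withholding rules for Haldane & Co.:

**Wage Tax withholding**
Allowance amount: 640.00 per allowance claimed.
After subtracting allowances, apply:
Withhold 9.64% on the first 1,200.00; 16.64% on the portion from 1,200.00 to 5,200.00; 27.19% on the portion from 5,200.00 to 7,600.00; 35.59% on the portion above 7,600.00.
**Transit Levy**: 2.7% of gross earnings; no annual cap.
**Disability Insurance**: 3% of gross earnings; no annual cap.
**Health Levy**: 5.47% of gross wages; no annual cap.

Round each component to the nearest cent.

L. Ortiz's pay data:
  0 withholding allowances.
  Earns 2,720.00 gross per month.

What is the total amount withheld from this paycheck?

Wage Tax: taxable = 2,720.00
  115.68 + 16.64% × (2,720.00 − 1,200.00) = 115.68 + 16.64% × 1,520.00 = 368.61
Transit Levy: 2.7% × 2,720.00 = 73.44
Disability Insurance: 3% × 2,720.00 = 81.60
Health Levy: 5.47% × 2,720.00 = 148.78
Total: 368.61 + 73.44 + 81.60 + 148.78 = 672.43

672.43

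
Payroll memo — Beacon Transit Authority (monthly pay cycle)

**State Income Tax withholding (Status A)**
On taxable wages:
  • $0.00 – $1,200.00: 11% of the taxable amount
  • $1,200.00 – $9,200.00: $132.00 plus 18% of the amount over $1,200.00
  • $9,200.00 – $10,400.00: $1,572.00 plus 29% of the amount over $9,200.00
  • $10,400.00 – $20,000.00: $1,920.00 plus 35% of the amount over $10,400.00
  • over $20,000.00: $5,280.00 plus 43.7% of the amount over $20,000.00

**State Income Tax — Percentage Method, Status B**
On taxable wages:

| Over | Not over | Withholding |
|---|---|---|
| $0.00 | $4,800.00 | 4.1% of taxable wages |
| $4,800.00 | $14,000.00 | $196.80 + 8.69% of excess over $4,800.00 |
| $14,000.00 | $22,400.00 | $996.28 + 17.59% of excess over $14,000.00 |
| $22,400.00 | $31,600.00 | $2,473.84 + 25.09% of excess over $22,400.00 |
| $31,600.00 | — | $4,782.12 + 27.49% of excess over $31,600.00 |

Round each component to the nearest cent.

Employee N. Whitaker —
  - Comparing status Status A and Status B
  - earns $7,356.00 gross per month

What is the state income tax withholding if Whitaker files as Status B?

$418.92

State Income Tax (Status B): taxable = $7,356.00
  $196.80 + 8.69% × ($7,356.00 − $4,800.00) = $196.80 + 8.69% × $2,556.00 = $418.92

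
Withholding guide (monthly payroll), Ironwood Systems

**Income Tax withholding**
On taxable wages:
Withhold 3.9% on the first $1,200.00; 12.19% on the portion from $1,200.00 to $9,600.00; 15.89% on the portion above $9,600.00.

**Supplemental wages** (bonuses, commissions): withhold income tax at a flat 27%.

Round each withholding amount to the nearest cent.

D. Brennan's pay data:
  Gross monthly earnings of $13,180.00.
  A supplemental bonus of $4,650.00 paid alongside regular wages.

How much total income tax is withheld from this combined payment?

Income Tax: taxable = $13,180.00
  $1,070.76 + 15.89% × ($13,180.00 − $9,600.00) = $1,070.76 + 15.89% × $3,580.00 = $1,639.62
Supplemental (27% flat on bonus): 27% × $4,650.00 = $1,255.50
Total income tax: $1,639.62 + $1,255.50 = $2,895.12

$2,895.12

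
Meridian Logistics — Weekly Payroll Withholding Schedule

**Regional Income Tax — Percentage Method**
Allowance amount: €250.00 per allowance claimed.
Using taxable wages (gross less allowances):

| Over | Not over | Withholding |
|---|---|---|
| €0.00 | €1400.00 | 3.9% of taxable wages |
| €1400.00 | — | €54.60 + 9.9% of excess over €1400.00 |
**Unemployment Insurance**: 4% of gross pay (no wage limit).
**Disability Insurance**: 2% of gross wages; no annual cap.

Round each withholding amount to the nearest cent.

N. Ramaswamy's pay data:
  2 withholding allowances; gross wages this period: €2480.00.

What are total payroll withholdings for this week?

€260.82

Regional Income Tax: taxable = €2480.00 − 2×€250.00 = €1980.00
  €54.60 + 9.9% × (€1980.00 − €1400.00) = €54.60 + 9.9% × €580.00 = €112.02
Unemployment Insurance: 4% × €2480.00 = €99.20
Disability Insurance: 2% × €2480.00 = €49.60
Total: €112.02 + €99.20 + €49.60 = €260.82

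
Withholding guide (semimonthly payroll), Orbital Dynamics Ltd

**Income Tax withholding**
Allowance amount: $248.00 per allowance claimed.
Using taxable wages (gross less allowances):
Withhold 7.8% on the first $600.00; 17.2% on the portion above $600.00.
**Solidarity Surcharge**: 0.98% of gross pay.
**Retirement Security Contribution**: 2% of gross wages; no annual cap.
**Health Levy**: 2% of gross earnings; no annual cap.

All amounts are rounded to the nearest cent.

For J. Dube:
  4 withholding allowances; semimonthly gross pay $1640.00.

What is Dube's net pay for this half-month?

$1503.27

Income Tax: taxable = $1640.00 − 4×$248.00 = $648.00
  $46.80 + 17.2% × ($648.00 − $600.00) = $46.80 + 17.2% × $48.00 = $55.06
Solidarity Surcharge: 0.98% × $1640.00 = $16.07
Retirement Security Contribution: 2% × $1640.00 = $32.80
Health Levy: 2% × $1640.00 = $32.80
Total withheld: $55.06 + $16.07 + $32.80 + $32.80 = $136.73
Net pay: $1640.00 − $136.73 = $1503.27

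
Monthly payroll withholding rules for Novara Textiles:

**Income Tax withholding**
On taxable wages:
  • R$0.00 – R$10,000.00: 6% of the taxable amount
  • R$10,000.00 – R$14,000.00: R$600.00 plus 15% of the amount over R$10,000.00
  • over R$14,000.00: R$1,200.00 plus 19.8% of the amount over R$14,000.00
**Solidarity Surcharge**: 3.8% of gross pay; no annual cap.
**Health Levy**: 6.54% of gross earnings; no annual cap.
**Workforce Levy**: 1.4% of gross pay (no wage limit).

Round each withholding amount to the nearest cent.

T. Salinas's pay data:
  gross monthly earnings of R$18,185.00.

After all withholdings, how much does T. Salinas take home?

Income Tax: taxable = R$18,185.00
  R$1,200.00 + 19.8% × (R$18,185.00 − R$14,000.00) = R$1,200.00 + 19.8% × R$4,185.00 = R$2,028.63
Solidarity Surcharge: 3.8% × R$18,185.00 = R$691.03
Health Levy: 6.54% × R$18,185.00 = R$1,189.30
Workforce Levy: 1.4% × R$18,185.00 = R$254.59
Total withheld: R$2,028.63 + R$691.03 + R$1,189.30 + R$254.59 = R$4,163.55
Net pay: R$18,185.00 − R$4,163.55 = R$14,021.45

R$14,021.45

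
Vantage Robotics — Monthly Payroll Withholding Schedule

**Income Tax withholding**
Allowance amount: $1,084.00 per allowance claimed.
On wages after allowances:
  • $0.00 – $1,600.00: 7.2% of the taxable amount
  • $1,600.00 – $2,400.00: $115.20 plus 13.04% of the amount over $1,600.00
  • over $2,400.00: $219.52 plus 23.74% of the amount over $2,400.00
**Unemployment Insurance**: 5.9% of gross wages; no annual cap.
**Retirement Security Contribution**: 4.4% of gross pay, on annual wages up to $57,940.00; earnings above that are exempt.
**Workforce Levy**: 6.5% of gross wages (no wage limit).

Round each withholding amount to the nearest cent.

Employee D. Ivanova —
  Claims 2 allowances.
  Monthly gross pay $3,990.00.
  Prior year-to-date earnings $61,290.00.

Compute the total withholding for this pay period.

$638.91

Income Tax: taxable = $3,990.00 − 2×$1,084.00 = $1,822.00
  $115.20 + 13.04% × ($1,822.00 − $1,600.00) = $115.20 + 13.04% × $222.00 = $144.15
Unemployment Insurance: 5.9% × $3,990.00 = $235.41
Retirement Security Contribution: YTD $61,290.00 ≥ cap $57,940.00 → $0.00
Workforce Levy: 6.5% × $3,990.00 = $259.35
Total: $144.15 + $235.41 + $0.00 + $259.35 = $638.91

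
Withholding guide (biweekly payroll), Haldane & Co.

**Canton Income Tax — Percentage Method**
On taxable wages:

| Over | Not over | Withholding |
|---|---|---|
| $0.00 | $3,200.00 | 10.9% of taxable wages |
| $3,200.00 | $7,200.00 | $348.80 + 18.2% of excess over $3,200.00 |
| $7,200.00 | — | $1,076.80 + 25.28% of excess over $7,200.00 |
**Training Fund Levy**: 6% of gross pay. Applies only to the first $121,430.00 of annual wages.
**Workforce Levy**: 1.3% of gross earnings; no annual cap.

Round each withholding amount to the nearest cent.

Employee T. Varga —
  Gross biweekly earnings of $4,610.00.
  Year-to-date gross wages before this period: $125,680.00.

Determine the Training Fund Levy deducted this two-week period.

Training Fund Levy: YTD $125,680.00 ≥ cap $121,430.00 → $0.00

$0.00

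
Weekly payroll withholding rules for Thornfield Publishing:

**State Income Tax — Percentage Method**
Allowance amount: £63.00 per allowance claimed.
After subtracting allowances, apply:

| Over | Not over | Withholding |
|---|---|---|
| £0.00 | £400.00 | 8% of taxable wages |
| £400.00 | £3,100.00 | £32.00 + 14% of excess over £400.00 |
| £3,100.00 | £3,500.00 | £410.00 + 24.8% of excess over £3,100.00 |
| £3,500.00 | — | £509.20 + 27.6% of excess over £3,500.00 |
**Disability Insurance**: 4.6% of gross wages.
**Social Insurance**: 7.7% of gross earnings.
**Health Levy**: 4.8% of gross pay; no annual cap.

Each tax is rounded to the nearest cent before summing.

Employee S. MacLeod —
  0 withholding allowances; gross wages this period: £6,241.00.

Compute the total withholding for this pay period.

£2,332.94

State Income Tax: taxable = £6,241.00
  £509.20 + 27.6% × (£6,241.00 − £3,500.00) = £509.20 + 27.6% × £2,741.00 = £1,265.72
Disability Insurance: 4.6% × £6,241.00 = £287.09
Social Insurance: 7.7% × £6,241.00 = £480.56
Health Levy: 4.8% × £6,241.00 = £299.57
Total: £1,265.72 + £287.09 + £480.56 + £299.57 = £2,332.94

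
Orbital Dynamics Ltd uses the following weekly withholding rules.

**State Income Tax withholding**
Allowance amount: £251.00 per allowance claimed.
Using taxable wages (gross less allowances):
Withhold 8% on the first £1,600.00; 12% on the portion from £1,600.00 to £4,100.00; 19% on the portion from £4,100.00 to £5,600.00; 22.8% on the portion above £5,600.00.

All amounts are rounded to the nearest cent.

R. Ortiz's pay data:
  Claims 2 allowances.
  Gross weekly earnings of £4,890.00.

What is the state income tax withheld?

State Income Tax: taxable = £4,890.00 − 2×£251.00 = £4,388.00
  £428.00 + 19% × (£4,388.00 − £4,100.00) = £428.00 + 19% × £288.00 = £482.72

£482.72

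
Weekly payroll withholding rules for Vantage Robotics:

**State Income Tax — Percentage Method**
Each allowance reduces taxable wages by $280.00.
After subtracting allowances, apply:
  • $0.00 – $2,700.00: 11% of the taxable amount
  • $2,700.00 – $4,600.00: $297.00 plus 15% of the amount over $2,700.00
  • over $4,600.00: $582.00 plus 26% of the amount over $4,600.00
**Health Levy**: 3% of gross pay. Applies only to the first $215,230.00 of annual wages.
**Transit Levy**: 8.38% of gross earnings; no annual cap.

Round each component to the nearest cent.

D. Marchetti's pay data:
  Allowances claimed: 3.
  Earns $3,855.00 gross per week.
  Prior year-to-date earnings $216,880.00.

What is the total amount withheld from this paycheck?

$667.30

State Income Tax: taxable = $3,855.00 − 3×$280.00 = $3,015.00
  $297.00 + 15% × ($3,015.00 − $2,700.00) = $297.00 + 15% × $315.00 = $344.25
Health Levy: YTD $216,880.00 ≥ cap $215,230.00 → $0.00
Transit Levy: 8.38% × $3,855.00 = $323.05
Total: $344.25 + $0.00 + $323.05 = $667.30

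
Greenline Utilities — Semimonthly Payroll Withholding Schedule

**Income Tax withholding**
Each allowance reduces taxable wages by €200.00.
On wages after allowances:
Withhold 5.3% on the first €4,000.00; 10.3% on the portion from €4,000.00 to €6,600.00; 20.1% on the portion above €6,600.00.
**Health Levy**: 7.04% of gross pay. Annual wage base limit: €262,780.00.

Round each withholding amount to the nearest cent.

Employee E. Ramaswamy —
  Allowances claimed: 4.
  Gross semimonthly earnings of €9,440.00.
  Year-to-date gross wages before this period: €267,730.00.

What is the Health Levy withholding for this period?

Health Levy: YTD €267,730.00 ≥ cap €262,780.00 → €0.00

€0.00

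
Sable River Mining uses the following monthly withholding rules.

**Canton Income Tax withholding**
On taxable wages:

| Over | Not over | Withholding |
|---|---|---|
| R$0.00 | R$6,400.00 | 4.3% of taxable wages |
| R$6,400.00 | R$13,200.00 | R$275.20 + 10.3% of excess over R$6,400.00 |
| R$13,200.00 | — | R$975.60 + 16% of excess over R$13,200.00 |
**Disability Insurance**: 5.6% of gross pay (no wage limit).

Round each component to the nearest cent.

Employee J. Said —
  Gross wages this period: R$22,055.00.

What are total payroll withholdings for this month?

R$3,627.48

Canton Income Tax: taxable = R$22,055.00
  R$975.60 + 16% × (R$22,055.00 − R$13,200.00) = R$975.60 + 16% × R$8,855.00 = R$2,392.40
Disability Insurance: 5.6% × R$22,055.00 = R$1,235.08
Total: R$2,392.40 + R$1,235.08 = R$3,627.48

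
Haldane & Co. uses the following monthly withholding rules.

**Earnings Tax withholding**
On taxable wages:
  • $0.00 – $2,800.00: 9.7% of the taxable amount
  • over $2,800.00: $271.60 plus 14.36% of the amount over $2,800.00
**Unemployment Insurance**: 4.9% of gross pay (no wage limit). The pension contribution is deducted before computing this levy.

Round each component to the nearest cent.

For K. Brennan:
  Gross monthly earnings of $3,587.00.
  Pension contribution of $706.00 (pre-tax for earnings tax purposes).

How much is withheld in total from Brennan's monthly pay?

Earnings Tax: taxable = $3,587.00 − $706.00 = $2,881.00
  $271.60 + 14.36% × ($2,881.00 − $2,800.00) = $271.60 + 14.36% × $81.00 = $283.23
Unemployment Insurance: 4.9% × $2,881.00 = $141.17
Total: $283.23 + $141.17 = $424.40

$424.40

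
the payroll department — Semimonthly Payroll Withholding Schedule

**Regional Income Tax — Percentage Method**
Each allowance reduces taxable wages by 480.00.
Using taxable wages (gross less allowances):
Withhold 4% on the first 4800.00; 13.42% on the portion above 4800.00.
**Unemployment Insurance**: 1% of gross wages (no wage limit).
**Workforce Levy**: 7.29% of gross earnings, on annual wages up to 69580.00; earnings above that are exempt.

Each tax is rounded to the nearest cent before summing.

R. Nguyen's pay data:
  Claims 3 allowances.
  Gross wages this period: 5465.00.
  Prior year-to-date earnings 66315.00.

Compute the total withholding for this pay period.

453.67

Regional Income Tax: taxable = 5465.00 − 3×480.00 = 4025.00
  4% × 4025.00 = 161.00
Unemployment Insurance: 1% × 5465.00 = 54.65
Workforce Levy: cap 69580.00 − YTD 66315.00 = 3265.00 subject; 7.29% × 3265.00 = 238.02
Total: 161.00 + 54.65 + 238.02 = 453.67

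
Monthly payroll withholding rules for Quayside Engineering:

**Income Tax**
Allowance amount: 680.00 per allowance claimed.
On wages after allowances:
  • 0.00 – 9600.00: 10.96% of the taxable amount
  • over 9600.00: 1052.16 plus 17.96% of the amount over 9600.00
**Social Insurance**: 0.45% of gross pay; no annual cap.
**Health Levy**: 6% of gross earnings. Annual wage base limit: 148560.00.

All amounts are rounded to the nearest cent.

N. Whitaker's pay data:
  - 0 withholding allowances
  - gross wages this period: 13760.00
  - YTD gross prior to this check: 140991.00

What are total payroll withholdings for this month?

Income Tax: taxable = 13760.00
  1052.16 + 17.96% × (13760.00 − 9600.00) = 1052.16 + 17.96% × 4160.00 = 1799.30
Social Insurance: 0.45% × 13760.00 = 61.92
Health Levy: cap 148560.00 − YTD 140991.00 = 7569.00 subject; 6% × 7569.00 = 454.14
Total: 1799.30 + 61.92 + 454.14 = 2315.36

2315.36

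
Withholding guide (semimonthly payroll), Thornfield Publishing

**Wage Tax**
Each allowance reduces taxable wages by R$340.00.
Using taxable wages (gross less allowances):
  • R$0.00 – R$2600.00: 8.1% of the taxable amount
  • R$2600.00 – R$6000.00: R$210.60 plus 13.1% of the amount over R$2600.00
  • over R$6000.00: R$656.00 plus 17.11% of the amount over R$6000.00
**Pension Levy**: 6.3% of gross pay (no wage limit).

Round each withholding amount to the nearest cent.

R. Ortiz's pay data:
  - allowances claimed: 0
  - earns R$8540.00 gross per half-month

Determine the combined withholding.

Wage Tax: taxable = R$8540.00
  R$656.00 + 17.11% × (R$8540.00 − R$6000.00) = R$656.00 + 17.11% × R$2540.00 = R$1090.59
Pension Levy: 6.3% × R$8540.00 = R$538.02
Total: R$1090.59 + R$538.02 = R$1628.61

R$1628.61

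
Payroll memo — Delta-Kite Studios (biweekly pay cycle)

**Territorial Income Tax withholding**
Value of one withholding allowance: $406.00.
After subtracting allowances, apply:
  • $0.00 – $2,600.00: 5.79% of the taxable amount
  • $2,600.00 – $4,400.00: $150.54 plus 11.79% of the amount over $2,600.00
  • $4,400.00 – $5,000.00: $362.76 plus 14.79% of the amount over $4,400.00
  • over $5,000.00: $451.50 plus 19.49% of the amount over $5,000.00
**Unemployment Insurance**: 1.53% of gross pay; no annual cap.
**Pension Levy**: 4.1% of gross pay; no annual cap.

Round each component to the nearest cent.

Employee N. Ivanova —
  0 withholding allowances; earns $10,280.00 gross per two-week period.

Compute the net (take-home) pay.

$8,220.67

Territorial Income Tax: taxable = $10,280.00
  $451.50 + 19.49% × ($10,280.00 − $5,000.00) = $451.50 + 19.49% × $5,280.00 = $1,480.57
Unemployment Insurance: 1.53% × $10,280.00 = $157.28
Pension Levy: 4.1% × $10,280.00 = $421.48
Total withheld: $1,480.57 + $157.28 + $421.48 = $2,059.33
Net pay: $10,280.00 − $2,059.33 = $8,220.67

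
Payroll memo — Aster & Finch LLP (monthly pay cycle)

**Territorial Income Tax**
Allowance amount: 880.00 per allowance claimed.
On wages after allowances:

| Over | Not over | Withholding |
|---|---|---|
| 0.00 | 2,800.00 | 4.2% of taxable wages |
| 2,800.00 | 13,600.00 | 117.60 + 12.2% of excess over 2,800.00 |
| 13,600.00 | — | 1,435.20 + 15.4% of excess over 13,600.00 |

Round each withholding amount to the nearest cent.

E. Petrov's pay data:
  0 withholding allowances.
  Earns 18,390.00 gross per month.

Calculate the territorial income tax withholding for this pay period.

Territorial Income Tax: taxable = 18,390.00
  1,435.20 + 15.4% × (18,390.00 − 13,600.00) = 1,435.20 + 15.4% × 4,790.00 = 2,172.86

2,172.86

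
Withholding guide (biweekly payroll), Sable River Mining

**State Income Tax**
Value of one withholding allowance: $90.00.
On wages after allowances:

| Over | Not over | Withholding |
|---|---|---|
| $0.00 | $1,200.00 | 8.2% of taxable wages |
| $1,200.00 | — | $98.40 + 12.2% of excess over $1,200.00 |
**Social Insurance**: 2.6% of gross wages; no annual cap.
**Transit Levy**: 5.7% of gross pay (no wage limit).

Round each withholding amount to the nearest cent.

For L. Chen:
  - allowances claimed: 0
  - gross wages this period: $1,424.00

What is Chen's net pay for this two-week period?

$1,180.08

State Income Tax: taxable = $1,424.00
  $98.40 + 12.2% × ($1,424.00 − $1,200.00) = $98.40 + 12.2% × $224.00 = $125.73
Social Insurance: 2.6% × $1,424.00 = $37.02
Transit Levy: 5.7% × $1,424.00 = $81.17
Total withheld: $125.73 + $37.02 + $81.17 = $243.92
Net pay: $1,424.00 − $243.92 = $1,180.08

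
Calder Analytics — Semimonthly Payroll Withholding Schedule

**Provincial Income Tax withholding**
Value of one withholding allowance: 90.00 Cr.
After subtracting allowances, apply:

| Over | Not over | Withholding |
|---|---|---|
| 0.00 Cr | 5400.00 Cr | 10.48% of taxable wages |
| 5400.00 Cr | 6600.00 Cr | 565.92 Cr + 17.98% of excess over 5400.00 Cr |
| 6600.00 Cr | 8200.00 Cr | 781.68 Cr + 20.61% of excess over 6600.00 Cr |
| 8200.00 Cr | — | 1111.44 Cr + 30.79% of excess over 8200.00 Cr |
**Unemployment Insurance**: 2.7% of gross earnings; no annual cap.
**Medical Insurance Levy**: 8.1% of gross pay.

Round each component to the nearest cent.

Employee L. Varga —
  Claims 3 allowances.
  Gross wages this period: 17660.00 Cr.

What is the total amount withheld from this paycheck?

Provincial Income Tax: taxable = 17660.00 Cr − 3×90.00 Cr = 17390.00 Cr
  1111.44 Cr + 30.79% × (17390.00 Cr − 8200.00 Cr) = 1111.44 Cr + 30.79% × 9190.00 Cr = 3941.04 Cr
Unemployment Insurance: 2.7% × 17660.00 Cr = 476.82 Cr
Medical Insurance Levy: 8.1% × 17660.00 Cr = 1430.46 Cr
Total: 3941.04 Cr + 476.82 Cr + 1430.46 Cr = 5848.32 Cr

5848.32 Cr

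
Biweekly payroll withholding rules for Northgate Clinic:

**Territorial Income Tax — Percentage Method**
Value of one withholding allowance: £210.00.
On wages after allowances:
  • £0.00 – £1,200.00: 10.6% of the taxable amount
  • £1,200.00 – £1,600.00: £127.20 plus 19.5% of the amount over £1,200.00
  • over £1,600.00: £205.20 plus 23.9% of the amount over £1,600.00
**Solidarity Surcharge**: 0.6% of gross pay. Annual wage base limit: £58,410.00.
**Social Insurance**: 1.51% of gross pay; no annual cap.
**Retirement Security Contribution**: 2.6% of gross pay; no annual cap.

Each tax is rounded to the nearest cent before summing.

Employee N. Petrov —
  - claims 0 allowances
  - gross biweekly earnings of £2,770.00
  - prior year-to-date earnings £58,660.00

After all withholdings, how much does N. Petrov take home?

Territorial Income Tax: taxable = £2,770.00
  £205.20 + 23.9% × (£2,770.00 − £1,600.00) = £205.20 + 23.9% × £1,170.00 = £484.83
Solidarity Surcharge: YTD £58,660.00 ≥ cap £58,410.00 → £0.00
Social Insurance: 1.51% × £2,770.00 = £41.83
Retirement Security Contribution: 2.6% × £2,770.00 = £72.02
Total withheld: £484.83 + £0.00 + £41.83 + £72.02 = £598.68
Net pay: £2,770.00 − £598.68 = £2,171.32

£2,171.32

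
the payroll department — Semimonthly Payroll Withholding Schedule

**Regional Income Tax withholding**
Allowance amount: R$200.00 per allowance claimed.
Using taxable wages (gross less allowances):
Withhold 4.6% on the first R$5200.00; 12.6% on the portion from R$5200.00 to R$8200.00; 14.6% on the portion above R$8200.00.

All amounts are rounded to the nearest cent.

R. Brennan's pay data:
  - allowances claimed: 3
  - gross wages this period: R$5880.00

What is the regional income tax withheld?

Regional Income Tax: taxable = R$5880.00 − 3×R$200.00 = R$5280.00
  R$239.20 + 12.6% × (R$5280.00 − R$5200.00) = R$239.20 + 12.6% × R$80.00 = R$249.28

R$249.28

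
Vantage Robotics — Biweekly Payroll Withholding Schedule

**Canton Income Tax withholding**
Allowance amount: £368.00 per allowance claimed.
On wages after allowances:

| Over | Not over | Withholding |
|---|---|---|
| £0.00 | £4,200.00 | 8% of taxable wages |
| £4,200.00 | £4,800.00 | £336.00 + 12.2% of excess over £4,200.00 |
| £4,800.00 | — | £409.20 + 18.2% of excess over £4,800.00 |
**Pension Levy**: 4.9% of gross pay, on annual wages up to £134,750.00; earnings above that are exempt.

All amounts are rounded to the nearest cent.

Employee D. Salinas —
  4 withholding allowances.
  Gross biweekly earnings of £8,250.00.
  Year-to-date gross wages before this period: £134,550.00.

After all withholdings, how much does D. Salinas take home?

£7,471.00

Canton Income Tax: taxable = £8,250.00 − 4×£368.00 = £6,778.00
  £409.20 + 18.2% × (£6,778.00 − £4,800.00) = £409.20 + 18.2% × £1,978.00 = £769.20
Pension Levy: cap £134,750.00 − YTD £134,550.00 = £200.00 subject; 4.9% × £200.00 = £9.80
Total withheld: £769.20 + £9.80 = £779.00
Net pay: £8,250.00 − £779.00 = £7,471.00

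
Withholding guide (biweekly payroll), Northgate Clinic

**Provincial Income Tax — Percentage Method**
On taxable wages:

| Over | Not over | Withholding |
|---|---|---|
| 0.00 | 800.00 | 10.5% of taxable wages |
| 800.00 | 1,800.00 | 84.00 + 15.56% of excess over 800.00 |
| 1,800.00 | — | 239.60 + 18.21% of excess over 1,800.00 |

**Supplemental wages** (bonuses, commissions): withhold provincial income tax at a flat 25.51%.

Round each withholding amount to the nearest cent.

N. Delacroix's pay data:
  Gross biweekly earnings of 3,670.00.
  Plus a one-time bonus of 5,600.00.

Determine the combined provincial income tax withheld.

Provincial Income Tax: taxable = 3,670.00
  239.60 + 18.21% × (3,670.00 − 1,800.00) = 239.60 + 18.21% × 1,870.00 = 580.13
Supplemental (25.51% flat on bonus): 25.51% × 5,600.00 = 1,428.56
Total provincial income tax: 580.13 + 1,428.56 = 2,008.69

2,008.69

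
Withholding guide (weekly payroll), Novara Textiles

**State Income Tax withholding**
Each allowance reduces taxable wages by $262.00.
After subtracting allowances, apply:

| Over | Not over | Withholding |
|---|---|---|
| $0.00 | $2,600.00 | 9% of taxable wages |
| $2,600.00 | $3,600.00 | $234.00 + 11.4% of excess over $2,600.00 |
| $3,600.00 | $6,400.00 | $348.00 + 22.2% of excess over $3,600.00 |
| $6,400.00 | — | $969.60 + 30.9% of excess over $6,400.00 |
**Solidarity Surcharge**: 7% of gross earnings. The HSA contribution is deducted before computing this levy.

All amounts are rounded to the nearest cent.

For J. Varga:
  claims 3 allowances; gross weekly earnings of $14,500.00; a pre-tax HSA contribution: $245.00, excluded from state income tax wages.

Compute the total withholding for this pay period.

$4,151.77

State Income Tax: taxable = $14,500.00 − $245.00 − 3×$262.00 = $13,469.00
  $969.60 + 30.9% × ($13,469.00 − $6,400.00) = $969.60 + 30.9% × $7,069.00 = $3,153.92
Solidarity Surcharge: 7% × $14,255.00 = $997.85
Total: $3,153.92 + $997.85 = $4,151.77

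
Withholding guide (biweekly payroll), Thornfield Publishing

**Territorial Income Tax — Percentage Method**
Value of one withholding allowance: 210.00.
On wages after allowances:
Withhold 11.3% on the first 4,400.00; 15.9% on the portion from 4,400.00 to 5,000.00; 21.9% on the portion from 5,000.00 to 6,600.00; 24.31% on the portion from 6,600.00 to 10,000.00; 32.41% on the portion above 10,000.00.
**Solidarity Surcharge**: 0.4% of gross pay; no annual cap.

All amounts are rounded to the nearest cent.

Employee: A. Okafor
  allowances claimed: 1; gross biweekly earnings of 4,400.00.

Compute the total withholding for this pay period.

491.07

Territorial Income Tax: taxable = 4,400.00 − 1×210.00 = 4,190.00
  11.3% × 4,190.00 = 473.47
Solidarity Surcharge: 0.4% × 4,400.00 = 17.60
Total: 473.47 + 17.60 = 491.07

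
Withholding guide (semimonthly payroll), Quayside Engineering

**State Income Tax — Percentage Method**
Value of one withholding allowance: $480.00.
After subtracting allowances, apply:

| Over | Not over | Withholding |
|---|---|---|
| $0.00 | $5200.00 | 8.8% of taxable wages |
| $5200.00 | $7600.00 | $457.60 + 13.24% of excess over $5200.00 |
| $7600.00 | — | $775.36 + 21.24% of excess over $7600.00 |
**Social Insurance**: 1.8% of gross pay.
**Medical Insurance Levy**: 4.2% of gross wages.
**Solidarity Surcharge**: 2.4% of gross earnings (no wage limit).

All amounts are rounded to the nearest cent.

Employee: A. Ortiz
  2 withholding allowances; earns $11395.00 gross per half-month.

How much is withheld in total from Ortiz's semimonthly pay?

$2334.69

State Income Tax: taxable = $11395.00 − 2×$480.00 = $10435.00
  $775.36 + 21.24% × ($10435.00 − $7600.00) = $775.36 + 21.24% × $2835.00 = $1377.51
Social Insurance: 1.8% × $11395.00 = $205.11
Medical Insurance Levy: 4.2% × $11395.00 = $478.59
Solidarity Surcharge: 2.4% × $11395.00 = $273.48
Total: $1377.51 + $205.11 + $478.59 + $273.48 = $2334.69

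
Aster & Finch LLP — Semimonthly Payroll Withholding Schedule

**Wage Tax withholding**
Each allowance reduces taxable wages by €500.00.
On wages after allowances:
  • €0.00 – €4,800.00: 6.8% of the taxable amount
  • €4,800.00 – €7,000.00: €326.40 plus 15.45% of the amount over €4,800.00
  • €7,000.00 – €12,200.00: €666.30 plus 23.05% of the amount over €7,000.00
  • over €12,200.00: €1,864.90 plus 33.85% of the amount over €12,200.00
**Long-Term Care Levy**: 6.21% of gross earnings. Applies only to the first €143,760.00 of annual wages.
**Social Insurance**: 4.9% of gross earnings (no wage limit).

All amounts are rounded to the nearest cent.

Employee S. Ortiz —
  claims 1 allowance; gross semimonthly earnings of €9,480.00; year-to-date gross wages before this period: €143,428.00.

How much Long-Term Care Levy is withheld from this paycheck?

€20.62

Long-Term Care Levy: cap €143,760.00 − YTD €143,428.00 = €332.00 subject; 6.21% × €332.00 = €20.62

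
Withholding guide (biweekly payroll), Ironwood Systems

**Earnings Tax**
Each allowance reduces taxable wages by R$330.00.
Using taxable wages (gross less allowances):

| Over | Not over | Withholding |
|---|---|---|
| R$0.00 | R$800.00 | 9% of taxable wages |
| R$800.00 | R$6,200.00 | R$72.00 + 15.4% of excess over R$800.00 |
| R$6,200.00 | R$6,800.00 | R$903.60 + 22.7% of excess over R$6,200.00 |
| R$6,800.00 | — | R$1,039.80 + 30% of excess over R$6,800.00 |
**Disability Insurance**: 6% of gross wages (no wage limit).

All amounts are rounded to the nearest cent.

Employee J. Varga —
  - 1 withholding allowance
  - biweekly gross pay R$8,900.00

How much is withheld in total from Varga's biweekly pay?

Earnings Tax: taxable = R$8,900.00 − 1×R$330.00 = R$8,570.00
  R$1,039.80 + 30% × (R$8,570.00 − R$6,800.00) = R$1,039.80 + 30% × R$1,770.00 = R$1,570.80
Disability Insurance: 6% × R$8,900.00 = R$534.00
Total: R$1,570.80 + R$534.00 = R$2,104.80

R$2,104.80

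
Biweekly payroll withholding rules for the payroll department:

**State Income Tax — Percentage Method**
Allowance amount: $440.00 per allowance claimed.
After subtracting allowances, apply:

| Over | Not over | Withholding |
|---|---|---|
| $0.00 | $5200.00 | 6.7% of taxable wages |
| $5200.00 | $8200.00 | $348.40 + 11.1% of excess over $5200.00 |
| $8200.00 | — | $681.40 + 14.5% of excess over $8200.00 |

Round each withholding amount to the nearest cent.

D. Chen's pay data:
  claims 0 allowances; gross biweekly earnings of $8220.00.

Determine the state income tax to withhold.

$684.30

State Income Tax: taxable = $8220.00
  $681.40 + 14.5% × ($8220.00 − $8200.00) = $681.40 + 14.5% × $20.00 = $684.30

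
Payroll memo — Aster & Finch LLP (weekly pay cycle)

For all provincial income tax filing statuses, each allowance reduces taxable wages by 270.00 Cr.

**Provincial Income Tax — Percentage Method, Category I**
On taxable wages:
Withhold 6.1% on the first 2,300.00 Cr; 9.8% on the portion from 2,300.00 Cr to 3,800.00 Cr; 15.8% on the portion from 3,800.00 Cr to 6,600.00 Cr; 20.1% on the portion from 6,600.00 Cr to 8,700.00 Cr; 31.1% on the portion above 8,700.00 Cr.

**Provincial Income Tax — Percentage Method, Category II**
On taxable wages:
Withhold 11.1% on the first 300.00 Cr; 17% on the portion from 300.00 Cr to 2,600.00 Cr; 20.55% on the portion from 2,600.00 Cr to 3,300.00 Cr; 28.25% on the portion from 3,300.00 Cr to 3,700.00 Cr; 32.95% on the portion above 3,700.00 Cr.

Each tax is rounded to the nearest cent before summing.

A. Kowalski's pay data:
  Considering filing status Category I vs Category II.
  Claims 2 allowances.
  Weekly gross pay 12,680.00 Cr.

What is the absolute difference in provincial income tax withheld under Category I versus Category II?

Provincial Income Tax (Category I): taxable = 12,680.00 Cr − 2×270.00 Cr = 12,140.00 Cr
  1,151.80 Cr + 31.1% × (12,140.00 Cr − 8,700.00 Cr) = 1,151.80 Cr + 31.1% × 3,440.00 Cr = 2,221.64 Cr
Provincial Income Tax (Category II): taxable = 12,680.00 Cr − 2×270.00 Cr = 12,140.00 Cr
  681.15 Cr + 32.95% × (12,140.00 Cr − 3,700.00 Cr) = 681.15 Cr + 32.95% × 8,440.00 Cr = 3,462.13 Cr
Difference: |2,221.64 Cr − 3,462.13 Cr| = 1,240.49 Cr (higher under Category II)

1,240.49 Cr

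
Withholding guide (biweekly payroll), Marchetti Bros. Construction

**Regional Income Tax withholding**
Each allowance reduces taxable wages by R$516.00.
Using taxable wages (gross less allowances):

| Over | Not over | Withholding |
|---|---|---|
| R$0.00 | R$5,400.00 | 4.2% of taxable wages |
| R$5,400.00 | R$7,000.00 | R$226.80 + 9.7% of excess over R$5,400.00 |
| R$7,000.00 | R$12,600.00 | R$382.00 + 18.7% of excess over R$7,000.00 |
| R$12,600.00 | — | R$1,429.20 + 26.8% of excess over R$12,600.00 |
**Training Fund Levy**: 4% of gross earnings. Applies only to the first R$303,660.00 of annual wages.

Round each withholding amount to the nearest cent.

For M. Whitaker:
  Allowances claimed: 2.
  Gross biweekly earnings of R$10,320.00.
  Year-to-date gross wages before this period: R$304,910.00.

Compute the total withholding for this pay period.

Regional Income Tax: taxable = R$10,320.00 − 2×R$516.00 = R$9,288.00
  R$382.00 + 18.7% × (R$9,288.00 − R$7,000.00) = R$382.00 + 18.7% × R$2,288.00 = R$809.86
Training Fund Levy: YTD R$304,910.00 ≥ cap R$303,660.00 → R$0.00
Total: R$809.86 + R$0.00 = R$809.86

R$809.86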